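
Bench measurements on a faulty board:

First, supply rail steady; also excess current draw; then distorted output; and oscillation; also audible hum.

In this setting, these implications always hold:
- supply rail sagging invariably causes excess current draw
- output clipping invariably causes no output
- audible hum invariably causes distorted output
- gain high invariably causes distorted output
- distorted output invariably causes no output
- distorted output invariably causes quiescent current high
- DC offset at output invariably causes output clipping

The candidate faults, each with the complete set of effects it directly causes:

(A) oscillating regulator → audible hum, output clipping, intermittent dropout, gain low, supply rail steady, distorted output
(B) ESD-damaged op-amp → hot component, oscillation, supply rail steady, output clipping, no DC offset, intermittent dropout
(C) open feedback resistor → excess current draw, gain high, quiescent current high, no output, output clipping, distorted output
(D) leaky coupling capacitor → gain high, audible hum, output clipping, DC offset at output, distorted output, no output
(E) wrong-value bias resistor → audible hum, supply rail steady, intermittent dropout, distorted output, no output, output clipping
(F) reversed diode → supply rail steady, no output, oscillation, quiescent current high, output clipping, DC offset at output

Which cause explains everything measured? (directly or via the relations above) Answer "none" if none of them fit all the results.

none

Per-candidate check:
(A) oscillating regulator — supply rail steady +; excess current draw -; distorted output +; oscillation -; audible hum +
(B) ESD-damaged op-amp — supply rail steady +; excess current draw -; distorted output -; oscillation +; audible hum -
(C) open feedback resistor — supply rail steady -; excess current draw +; distorted output +; oscillation -; audible hum -
(D) leaky coupling capacitor — does not account for supply rail steady, excess current draw, oscillation
(E) wrong-value bias resistor — does not account for excess current draw, oscillation
(F) reversed diode — does not account for excess current draw, distorted output, audible hum
None of the listed candidates fits everything.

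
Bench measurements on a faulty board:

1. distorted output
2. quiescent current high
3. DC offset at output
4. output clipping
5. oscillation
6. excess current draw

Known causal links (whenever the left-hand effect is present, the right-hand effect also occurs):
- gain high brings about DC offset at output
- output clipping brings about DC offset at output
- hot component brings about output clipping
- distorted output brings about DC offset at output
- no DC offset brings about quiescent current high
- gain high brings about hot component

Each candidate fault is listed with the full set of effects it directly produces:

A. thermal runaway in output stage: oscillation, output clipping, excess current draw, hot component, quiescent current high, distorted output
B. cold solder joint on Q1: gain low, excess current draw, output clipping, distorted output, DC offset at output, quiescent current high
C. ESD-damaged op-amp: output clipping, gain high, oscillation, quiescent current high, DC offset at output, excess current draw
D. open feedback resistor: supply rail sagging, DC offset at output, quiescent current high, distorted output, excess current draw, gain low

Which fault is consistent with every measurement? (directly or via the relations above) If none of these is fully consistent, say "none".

A

For each candidate, compare predicted effects to what was observed:
(A) thermal runaway in output stage — accounts for every observation (DC offset at output by distorted output → DC offset at output)
(B) cold solder joint on Q1 — does not account for oscillation
(C) ESD-damaged op-amp — does not account for distorted output
(D) open feedback resistor — distorted output +; quiescent current high +; DC offset at output +; output clipping -; oscillation -; excess current draw +
(A) alone accounts for all the evidence.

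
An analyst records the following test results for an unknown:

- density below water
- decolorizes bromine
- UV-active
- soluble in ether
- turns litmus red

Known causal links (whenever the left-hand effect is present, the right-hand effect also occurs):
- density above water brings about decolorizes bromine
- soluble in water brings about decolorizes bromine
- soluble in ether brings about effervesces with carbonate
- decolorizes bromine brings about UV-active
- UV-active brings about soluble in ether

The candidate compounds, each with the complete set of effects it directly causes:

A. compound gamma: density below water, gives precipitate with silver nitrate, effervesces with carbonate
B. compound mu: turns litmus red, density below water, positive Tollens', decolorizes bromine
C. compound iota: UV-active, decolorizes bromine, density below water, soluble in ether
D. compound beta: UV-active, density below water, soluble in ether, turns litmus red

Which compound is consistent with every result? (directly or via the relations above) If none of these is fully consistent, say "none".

For each candidate, compare predicted effects to what was observed:
(A) compound gamma — density below water match; decolorizes bromine miss; UV-active miss; soluble in ether miss; turns litmus red miss
(B) compound mu — accounts for every observation (UV-active by decolorizes bromine → UV-active)
(C) compound iota — does not account for turns litmus red
(D) compound beta — does not account for decolorizes bromine
(B) is the only candidate with no mismatches.

B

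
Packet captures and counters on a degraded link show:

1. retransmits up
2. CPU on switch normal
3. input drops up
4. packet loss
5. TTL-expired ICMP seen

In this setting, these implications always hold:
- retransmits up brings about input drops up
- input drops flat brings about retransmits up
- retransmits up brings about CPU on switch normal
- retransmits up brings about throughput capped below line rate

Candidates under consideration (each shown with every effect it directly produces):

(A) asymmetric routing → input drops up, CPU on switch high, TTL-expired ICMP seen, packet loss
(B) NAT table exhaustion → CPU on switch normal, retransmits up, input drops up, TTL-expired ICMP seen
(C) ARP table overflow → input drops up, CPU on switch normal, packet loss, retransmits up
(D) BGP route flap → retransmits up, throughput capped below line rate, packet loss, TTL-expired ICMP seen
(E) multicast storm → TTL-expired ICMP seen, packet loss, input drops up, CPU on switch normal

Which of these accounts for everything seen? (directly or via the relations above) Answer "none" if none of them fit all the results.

D

Checking each candidate against the observations:
(A) asymmetric routing — retransmits up NO; CPU on switch normal NO; input drops up yes; packet loss yes; TTL-expired ICMP seen yes
(B) NAT table exhaustion — retransmits up yes; CPU on switch normal yes; input drops up yes; packet loss NO; TTL-expired ICMP seen yes
(C) ARP table overflow — does not account for TTL-expired ICMP seen
(D) BGP route flap — retransmits up yes; CPU on switch normal yes (through retransmits up → CPU on switch normal); input drops up yes (through retransmits up → input drops up); packet loss yes; TTL-expired ICMP seen yes
(E) multicast storm — does not account for retransmits up
(D) is the only candidate with no mismatches.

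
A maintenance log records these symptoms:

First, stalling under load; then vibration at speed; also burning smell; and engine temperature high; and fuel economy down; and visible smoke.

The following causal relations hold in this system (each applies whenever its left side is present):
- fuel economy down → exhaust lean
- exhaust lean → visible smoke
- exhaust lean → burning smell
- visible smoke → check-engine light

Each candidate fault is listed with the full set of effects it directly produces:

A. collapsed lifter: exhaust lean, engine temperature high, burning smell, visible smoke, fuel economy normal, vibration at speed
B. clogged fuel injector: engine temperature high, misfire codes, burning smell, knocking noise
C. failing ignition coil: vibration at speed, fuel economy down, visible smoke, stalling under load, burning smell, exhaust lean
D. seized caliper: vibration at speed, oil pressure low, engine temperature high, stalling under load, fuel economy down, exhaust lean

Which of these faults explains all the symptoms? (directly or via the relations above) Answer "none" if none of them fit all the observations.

For each candidate, compare predicted effects to what was observed:
(A) collapsed lifter — fails on stalling under load, fuel economy down (predicts fuel economy normal, not fuel economy down)
(B) clogged fuel injector — does not account for stalling under load, vibration at speed, fuel economy down, visible smoke
(C) failing ignition coil — does not account for engine temperature high
(D) seized caliper — accounts for every observation (burning smell by exhaust lean → burning smell)
(D) is the only candidate with no mismatches.

D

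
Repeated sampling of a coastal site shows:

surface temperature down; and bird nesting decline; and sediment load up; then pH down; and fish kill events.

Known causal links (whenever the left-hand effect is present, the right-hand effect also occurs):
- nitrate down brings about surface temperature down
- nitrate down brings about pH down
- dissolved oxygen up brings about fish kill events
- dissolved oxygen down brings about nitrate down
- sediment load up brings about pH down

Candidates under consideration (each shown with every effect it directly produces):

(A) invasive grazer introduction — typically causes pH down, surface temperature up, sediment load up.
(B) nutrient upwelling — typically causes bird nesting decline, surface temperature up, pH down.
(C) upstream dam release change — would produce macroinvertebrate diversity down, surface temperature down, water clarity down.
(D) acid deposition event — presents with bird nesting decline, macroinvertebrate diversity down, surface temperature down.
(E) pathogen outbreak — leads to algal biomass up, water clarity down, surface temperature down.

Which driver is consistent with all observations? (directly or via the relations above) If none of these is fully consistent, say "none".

none

Checking each candidate against the observations:
(A) invasive grazer introduction — fails on surface temperature down, bird nesting decline, fish kill events (predicts surface temperature up, not surface temperature down)
(B) nutrient upwelling — surface temperature down ✗; bird nesting decline ✓; sediment load up ✗; pH down ✓; fish kill events ✗
(C) upstream dam release change — surface temperature down ✓; bird nesting decline ✗; sediment load up ✗; pH down ✗; fish kill events ✗
(D) acid deposition event — does not account for sediment load up, pH down, fish kill events
(E) pathogen outbreak — surface temperature down ✓; bird nesting decline ✗; sediment load up ✗; pH down ✗; fish kill events ✗
Every candidate fails on at least one observation.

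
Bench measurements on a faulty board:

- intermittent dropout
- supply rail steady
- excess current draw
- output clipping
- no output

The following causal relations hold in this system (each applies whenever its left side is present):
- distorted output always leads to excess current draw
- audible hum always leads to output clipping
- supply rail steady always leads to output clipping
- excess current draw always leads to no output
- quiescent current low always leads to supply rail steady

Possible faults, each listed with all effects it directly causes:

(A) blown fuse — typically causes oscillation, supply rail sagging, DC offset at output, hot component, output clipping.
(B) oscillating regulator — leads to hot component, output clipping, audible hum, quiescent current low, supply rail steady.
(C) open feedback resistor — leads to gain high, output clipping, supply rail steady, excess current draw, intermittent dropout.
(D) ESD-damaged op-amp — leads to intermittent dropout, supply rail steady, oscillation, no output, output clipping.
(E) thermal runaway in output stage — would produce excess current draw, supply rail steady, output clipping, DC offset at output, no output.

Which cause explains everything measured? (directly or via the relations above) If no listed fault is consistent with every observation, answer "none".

For each candidate, compare predicted effects to what was observed:
(A) blown fuse — intermittent dropout NO; supply rail steady NO; excess current draw NO; output clipping yes; no output NO
(B) oscillating regulator — intermittent dropout NO; supply rail steady yes; excess current draw NO; output clipping yes; no output NO
(C) open feedback resistor — accounts for every observation (no output by excess current draw → no output)
(D) ESD-damaged op-amp — intermittent dropout yes; supply rail steady yes; excess current draw NO; output clipping yes; no output yes
(E) thermal runaway in output stage — does not account for intermittent dropout
Only (C) is consistent with every observation.

C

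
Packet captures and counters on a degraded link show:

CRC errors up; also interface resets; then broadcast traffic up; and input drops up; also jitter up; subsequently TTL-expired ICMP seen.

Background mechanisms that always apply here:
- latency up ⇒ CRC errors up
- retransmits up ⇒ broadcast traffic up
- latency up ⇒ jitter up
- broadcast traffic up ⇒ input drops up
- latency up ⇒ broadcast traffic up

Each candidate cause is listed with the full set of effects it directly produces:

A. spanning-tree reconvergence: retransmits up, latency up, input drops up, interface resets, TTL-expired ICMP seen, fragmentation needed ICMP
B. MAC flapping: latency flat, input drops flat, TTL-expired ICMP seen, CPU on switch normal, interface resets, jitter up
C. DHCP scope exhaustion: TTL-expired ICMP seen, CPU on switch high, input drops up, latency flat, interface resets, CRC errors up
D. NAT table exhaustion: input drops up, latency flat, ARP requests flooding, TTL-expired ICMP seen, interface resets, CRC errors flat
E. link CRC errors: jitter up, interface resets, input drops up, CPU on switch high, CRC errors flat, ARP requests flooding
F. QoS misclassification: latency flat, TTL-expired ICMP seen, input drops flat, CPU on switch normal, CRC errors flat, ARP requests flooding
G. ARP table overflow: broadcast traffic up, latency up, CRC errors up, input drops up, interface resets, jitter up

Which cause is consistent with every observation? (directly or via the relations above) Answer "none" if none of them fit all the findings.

A

Testing each hypothesis:
(A) spanning-tree reconvergence — CRC errors up + (by latency up → CRC errors up); interface resets +; broadcast traffic up + (by retransmits up → broadcast traffic up); input drops up +; jitter up + (by latency up → jitter up); TTL-expired ICMP seen +
(B) MAC flapping — fails on CRC errors up, broadcast traffic up, input drops up (predicts input drops flat, not input drops up)
(C) DHCP scope exhaustion — does not account for broadcast traffic up, jitter up
(D) NAT table exhaustion — CRC errors up -; interface resets +; broadcast traffic up -; input drops up +; jitter up -; TTL-expired ICMP seen +
(E) link CRC errors — fails on CRC errors up, broadcast traffic up, TTL-expired ICMP seen (predicts CRC errors flat, not CRC errors up)
(F) QoS misclassification — CRC errors up -; interface resets -; broadcast traffic up -; input drops up -; jitter up -; TTL-expired ICMP seen +
(G) ARP table overflow — CRC errors up +; interface resets +; broadcast traffic up +; input drops up +; jitter up +; TTL-expired ICMP seen -
(A) is the only candidate with no mismatches.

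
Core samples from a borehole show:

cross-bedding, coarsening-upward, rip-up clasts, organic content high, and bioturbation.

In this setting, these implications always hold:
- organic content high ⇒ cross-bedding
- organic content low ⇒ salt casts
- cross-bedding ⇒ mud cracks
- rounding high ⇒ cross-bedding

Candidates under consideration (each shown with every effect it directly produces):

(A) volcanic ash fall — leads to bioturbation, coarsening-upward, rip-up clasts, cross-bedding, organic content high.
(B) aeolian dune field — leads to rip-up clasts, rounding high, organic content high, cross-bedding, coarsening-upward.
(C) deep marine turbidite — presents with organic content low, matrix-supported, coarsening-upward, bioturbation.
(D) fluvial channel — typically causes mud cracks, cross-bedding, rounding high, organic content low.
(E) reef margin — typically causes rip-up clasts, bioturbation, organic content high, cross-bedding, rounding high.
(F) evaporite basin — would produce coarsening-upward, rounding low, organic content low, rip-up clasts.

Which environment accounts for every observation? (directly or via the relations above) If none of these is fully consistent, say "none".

A

Per-candidate check:
(A) volcanic ash fall — cross-bedding match; coarsening-upward match; rip-up clasts match; organic content high match; bioturbation match
(B) aeolian dune field — cross-bedding match; coarsening-upward match; rip-up clasts match; organic content high match; bioturbation miss
(C) deep marine turbidite — cross-bedding miss; coarsening-upward match; rip-up clasts miss; organic content high miss; bioturbation match
(D) fluvial channel — cross-bedding match; coarsening-upward miss; rip-up clasts miss; organic content high miss; bioturbation miss
(E) reef margin — does not account for coarsening-upward
(F) evaporite basin — fails on cross-bedding, organic content high, bioturbation (predicts organic content low, not organic content high)
(A) is the only candidate with no mismatches.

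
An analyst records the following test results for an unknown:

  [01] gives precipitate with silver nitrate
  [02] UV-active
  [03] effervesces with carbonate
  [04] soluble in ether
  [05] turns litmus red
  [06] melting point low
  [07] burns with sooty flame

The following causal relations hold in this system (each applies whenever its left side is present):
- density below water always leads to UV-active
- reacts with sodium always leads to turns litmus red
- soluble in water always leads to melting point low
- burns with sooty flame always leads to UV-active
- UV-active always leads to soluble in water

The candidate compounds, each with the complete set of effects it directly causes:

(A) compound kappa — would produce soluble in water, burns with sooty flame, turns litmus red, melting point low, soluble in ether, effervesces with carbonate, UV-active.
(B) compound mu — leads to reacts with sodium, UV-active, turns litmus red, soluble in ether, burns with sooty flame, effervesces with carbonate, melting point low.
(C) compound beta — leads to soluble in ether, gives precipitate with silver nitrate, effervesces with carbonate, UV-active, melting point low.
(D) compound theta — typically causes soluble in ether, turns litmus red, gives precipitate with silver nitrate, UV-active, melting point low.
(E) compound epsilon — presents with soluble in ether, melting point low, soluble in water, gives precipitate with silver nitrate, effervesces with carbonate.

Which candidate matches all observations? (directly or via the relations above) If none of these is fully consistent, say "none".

none

For each candidate, compare predicted effects to what was observed:
(A) compound kappa — gives precipitate with silver nitrate ✗; UV-active ✓; effervesces with carbonate ✓; soluble in ether ✓; turns litmus red ✓; melting point low ✓; burns with sooty flame ✓
(B) compound mu — does not account for gives precipitate with silver nitrate
(C) compound beta — does not account for turns litmus red, burns with sooty flame
(D) compound theta — gives precipitate with silver nitrate ✓; UV-active ✓; effervesces with carbonate ✗; soluble in ether ✓; turns litmus red ✓; melting point low ✓; burns with sooty flame ✗
(E) compound epsilon — gives precipitate with silver nitrate ✓; UV-active ✗; effervesces with carbonate ✓; soluble in ether ✓; turns litmus red ✗; melting point low ✓; burns with sooty flame ✗
Every candidate fails on at least one observation.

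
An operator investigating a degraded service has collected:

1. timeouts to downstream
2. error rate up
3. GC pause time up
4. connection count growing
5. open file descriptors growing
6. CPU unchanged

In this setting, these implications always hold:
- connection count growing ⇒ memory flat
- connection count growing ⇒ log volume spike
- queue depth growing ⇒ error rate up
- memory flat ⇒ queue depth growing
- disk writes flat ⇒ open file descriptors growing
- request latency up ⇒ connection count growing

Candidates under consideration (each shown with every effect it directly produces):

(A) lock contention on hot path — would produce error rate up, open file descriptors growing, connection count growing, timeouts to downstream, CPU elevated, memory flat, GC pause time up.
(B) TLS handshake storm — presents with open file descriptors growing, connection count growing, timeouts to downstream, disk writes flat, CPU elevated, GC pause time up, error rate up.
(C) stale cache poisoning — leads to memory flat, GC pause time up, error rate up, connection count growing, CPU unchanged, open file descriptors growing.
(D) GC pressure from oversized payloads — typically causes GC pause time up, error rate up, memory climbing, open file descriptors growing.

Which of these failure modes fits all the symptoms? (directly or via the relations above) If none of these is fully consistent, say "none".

Per-candidate check:
(A) lock contention on hot path — timeouts to downstream ✓; error rate up ✓; GC pause time up ✓; connection count growing ✓; open file descriptors growing ✓; CPU unchanged ✗
(B) TLS handshake storm — timeouts to downstream ✓; error rate up ✓; GC pause time up ✓; connection count growing ✓; open file descriptors growing ✓; CPU unchanged ✗
(C) stale cache poisoning — does not account for timeouts to downstream
(D) GC pressure from oversized payloads — does not account for timeouts to downstream, connection count growing, CPU unchanged
None of the listed candidates fits everything.

none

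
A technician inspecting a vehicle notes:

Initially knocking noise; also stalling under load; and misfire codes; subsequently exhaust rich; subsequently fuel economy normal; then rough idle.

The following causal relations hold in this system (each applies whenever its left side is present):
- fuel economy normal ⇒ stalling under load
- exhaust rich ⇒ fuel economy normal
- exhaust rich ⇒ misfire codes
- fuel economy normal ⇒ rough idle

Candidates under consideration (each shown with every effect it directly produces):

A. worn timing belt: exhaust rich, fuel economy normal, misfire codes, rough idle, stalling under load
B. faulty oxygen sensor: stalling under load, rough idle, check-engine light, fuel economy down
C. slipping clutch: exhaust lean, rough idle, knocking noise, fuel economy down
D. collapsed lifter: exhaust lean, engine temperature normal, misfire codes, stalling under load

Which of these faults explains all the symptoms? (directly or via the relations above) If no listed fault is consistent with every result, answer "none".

Testing each hypothesis:
(A) worn timing belt — knocking noise -; stalling under load +; misfire codes +; exhaust rich +; fuel economy normal +; rough idle +
(B) faulty oxygen sensor — knocking noise -; stalling under load +; misfire codes -; exhaust rich -; fuel economy normal -; rough idle +
(C) slipping clutch — fails on stalling under load, misfire codes, exhaust rich, fuel economy normal (predicts exhaust lean, not exhaust rich; predicts fuel economy down, not fuel economy normal)
(D) collapsed lifter — knocking noise -; stalling under load +; misfire codes +; exhaust rich -; fuel economy normal -; rough idle -
Every candidate fails on at least one observation.

none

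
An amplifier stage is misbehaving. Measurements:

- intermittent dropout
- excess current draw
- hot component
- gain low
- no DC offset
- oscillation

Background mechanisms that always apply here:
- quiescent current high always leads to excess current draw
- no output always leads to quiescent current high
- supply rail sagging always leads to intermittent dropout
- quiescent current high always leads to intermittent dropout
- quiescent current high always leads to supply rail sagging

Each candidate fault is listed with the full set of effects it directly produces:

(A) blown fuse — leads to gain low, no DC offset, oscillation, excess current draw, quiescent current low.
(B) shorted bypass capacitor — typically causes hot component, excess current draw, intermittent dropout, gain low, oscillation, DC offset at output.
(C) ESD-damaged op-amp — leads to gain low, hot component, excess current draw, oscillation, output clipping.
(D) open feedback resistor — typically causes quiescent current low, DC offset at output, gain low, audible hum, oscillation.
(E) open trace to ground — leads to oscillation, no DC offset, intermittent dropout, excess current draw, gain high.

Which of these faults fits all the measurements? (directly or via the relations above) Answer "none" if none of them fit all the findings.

none

Per-candidate check:
(A) blown fuse — does not account for intermittent dropout, hot component
(B) shorted bypass capacitor — intermittent dropout yes; excess current draw yes; hot component yes; gain low yes; no DC offset NO; oscillation yes
(C) ESD-damaged op-amp — does not account for intermittent dropout, no DC offset
(D) open feedback resistor — intermittent dropout NO; excess current draw NO; hot component NO; gain low yes; no DC offset NO; oscillation yes
(E) open trace to ground — intermittent dropout yes; excess current draw yes; hot component NO; gain low NO; no DC offset yes; oscillation yes
No candidate is consistent with all observations.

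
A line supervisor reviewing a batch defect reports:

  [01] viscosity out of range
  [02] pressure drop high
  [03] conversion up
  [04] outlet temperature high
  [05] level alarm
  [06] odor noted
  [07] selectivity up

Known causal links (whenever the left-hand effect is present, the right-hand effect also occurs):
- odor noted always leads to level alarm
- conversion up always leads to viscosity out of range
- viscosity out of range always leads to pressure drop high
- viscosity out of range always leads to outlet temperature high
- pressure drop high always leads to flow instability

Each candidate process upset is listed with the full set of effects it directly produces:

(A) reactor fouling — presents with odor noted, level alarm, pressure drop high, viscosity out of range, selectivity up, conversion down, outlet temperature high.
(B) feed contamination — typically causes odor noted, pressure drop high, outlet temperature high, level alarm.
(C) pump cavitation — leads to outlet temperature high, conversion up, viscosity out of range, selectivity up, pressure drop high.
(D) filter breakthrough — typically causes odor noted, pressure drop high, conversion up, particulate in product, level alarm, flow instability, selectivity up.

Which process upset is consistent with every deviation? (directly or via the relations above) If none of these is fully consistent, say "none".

Testing each hypothesis:
(A) reactor fouling — fails on conversion up (predicts conversion down, not conversion up)
(B) feed contamination — viscosity out of range -; pressure drop high +; conversion up -; outlet temperature high +; level alarm +; odor noted +; selectivity up -
(C) pump cavitation — does not account for level alarm, odor noted
(D) filter breakthrough — accounts for every observation (viscosity out of range by conversion up → viscosity out of range)
Only (D) is consistent with every observation.

D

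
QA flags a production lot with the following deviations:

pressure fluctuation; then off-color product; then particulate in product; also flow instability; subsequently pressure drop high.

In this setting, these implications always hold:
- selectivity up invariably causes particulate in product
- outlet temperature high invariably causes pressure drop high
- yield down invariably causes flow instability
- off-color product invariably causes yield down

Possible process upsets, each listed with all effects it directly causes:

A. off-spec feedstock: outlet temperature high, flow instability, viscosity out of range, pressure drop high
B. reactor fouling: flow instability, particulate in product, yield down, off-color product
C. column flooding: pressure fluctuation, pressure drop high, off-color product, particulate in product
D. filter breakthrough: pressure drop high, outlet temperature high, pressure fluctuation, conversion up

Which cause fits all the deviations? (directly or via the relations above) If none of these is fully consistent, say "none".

C

Per-candidate check:
(A) off-spec feedstock — pressure fluctuation -; off-color product -; particulate in product -; flow instability +; pressure drop high +
(B) reactor fouling — pressure fluctuation -; off-color product +; particulate in product +; flow instability +; pressure drop high -
(C) column flooding — accounts for every observation (flow instability via off-color product → yield down → flow instability)
(D) filter breakthrough — does not account for off-color product, particulate in product, flow instability
(C) alone accounts for all the evidence.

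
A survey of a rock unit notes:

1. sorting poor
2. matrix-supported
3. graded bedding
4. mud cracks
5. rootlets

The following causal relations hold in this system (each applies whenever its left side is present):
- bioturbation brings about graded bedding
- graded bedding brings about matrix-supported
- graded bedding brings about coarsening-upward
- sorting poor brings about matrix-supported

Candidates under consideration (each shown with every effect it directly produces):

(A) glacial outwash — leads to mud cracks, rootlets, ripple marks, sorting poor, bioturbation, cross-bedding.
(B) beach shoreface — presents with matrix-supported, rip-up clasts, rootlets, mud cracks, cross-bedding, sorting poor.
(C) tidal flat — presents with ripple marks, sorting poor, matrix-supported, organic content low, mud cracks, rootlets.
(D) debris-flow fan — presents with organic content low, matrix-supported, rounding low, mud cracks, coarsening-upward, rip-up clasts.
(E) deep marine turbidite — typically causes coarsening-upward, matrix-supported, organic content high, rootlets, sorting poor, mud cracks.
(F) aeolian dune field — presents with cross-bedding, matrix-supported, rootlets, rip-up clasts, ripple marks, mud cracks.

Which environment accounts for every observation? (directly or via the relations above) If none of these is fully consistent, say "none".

Checking each candidate against the observations:
(A) glacial outwash — sorting poor ✓; matrix-supported ✓ (via sorting poor → matrix-supported); graded bedding ✓ (via bioturbation → graded bedding); mud cracks ✓; rootlets ✓
(B) beach shoreface — sorting poor ✓; matrix-supported ✓; graded bedding ✗; mud cracks ✓; rootlets ✓
(C) tidal flat — does not account for graded bedding
(D) debris-flow fan — does not account for sorting poor, graded bedding, rootlets
(E) deep marine turbidite — sorting poor ✓; matrix-supported ✓; graded bedding ✗; mud cracks ✓; rootlets ✓
(F) aeolian dune field — does not account for sorting poor, graded bedding
Only (A) is consistent with every observation.

A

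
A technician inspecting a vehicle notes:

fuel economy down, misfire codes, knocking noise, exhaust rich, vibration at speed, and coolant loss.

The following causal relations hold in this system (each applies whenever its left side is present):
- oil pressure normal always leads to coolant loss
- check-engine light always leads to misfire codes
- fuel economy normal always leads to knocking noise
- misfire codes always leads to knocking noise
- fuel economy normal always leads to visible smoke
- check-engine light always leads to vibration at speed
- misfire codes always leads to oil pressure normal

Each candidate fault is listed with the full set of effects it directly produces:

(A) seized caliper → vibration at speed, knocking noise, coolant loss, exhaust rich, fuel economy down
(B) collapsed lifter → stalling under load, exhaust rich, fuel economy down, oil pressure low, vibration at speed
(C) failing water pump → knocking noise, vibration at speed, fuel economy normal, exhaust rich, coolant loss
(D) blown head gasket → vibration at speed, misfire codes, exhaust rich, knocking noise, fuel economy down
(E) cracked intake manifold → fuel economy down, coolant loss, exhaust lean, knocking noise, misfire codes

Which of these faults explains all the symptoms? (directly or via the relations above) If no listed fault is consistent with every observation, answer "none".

D

Per-candidate check:
(A) seized caliper — does not account for misfire codes
(B) collapsed lifter — fuel economy down match; misfire codes miss; knocking noise miss; exhaust rich match; vibration at speed match; coolant loss miss
(C) failing water pump — fuel economy down miss; misfire codes miss; knocking noise match; exhaust rich match; vibration at speed match; coolant loss match
(D) blown head gasket — fuel economy down match; misfire codes match; knocking noise match; exhaust rich match; vibration at speed match; coolant loss match (by misfire codes → oil pressure normal → coolant loss)
(E) cracked intake manifold — fails on exhaust rich, vibration at speed (predicts exhaust lean, not exhaust rich)
(D) alone accounts for all the evidence.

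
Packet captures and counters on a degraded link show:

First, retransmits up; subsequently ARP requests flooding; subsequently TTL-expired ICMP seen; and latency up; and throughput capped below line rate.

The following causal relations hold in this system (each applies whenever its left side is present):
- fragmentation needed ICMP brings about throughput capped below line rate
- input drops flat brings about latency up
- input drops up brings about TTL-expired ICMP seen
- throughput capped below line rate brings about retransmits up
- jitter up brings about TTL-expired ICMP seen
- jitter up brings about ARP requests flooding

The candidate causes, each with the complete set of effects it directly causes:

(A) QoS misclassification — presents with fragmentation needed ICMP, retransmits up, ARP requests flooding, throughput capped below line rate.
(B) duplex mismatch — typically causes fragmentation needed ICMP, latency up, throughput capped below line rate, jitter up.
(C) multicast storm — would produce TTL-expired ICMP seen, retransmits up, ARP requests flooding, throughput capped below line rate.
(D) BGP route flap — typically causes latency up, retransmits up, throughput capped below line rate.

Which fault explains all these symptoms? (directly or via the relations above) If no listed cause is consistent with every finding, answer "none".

Per-candidate check:
(A) QoS misclassification — does not account for TTL-expired ICMP seen, latency up
(B) duplex mismatch — retransmits up + (by throughput capped below line rate → retransmits up); ARP requests flooding + (by jitter up → ARP requests flooding); TTL-expired ICMP seen + (by jitter up → TTL-expired ICMP seen); latency up +; throughput capped below line rate +
(C) multicast storm — does not account for latency up
(D) BGP route flap — does not account for ARP requests flooding, TTL-expired ICMP seen
Only (B) is consistent with every observation.

B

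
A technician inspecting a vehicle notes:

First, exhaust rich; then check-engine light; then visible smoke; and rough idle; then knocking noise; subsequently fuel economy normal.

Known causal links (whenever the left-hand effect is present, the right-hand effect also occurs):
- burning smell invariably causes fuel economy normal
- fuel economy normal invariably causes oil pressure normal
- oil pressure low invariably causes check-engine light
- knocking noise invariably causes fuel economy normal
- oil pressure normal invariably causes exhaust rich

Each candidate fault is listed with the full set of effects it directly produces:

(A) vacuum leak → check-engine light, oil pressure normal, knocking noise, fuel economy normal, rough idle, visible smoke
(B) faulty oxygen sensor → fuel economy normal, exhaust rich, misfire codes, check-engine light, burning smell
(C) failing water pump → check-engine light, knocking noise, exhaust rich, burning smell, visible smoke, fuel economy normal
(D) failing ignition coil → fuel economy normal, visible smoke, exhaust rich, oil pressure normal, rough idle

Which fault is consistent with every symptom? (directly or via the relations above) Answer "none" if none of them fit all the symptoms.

For each candidate, compare predicted effects to what was observed:
(A) vacuum leak — accounts for every observation (exhaust rich through oil pressure normal → exhaust rich)
(B) faulty oxygen sensor — exhaust rich ✓; check-engine light ✓; visible smoke ✗; rough idle ✗; knocking noise ✗; fuel economy normal ✓
(C) failing water pump — does not account for rough idle
(D) failing ignition coil — does not account for check-engine light, knocking noise
Only (A) is consistent with every observation.

A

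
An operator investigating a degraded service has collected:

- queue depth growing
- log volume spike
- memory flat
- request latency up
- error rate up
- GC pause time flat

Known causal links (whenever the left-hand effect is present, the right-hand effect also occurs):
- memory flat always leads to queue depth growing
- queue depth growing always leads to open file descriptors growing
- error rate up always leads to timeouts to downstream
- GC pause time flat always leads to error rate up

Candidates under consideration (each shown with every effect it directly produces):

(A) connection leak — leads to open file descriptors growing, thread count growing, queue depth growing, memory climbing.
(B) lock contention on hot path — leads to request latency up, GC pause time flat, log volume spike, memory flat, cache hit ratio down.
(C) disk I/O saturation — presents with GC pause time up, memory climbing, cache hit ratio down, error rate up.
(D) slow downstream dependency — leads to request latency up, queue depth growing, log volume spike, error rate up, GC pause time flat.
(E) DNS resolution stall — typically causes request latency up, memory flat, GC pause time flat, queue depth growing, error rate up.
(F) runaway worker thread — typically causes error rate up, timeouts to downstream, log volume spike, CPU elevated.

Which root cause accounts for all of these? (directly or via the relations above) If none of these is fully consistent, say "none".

For each candidate, compare predicted effects to what was observed:
(A) connection leak — queue depth growing ✓; log volume spike ✗; memory flat ✗; request latency up ✗; error rate up ✗; GC pause time flat ✗
(B) lock contention on hot path — accounts for every observation (queue depth growing through memory flat → queue depth growing)
(C) disk I/O saturation — queue depth growing ✗; log volume spike ✗; memory flat ✗; request latency up ✗; error rate up ✓; GC pause time flat ✗
(D) slow downstream dependency — queue depth growing ✓; log volume spike ✓; memory flat ✗; request latency up ✓; error rate up ✓; GC pause time flat ✓
(E) DNS resolution stall — does not account for log volume spike
(F) runaway worker thread — queue depth growing ✗; log volume spike ✓; memory flat ✗; request latency up ✗; error rate up ✓; GC pause time flat ✗
(B) is the only candidate with no mismatches.

B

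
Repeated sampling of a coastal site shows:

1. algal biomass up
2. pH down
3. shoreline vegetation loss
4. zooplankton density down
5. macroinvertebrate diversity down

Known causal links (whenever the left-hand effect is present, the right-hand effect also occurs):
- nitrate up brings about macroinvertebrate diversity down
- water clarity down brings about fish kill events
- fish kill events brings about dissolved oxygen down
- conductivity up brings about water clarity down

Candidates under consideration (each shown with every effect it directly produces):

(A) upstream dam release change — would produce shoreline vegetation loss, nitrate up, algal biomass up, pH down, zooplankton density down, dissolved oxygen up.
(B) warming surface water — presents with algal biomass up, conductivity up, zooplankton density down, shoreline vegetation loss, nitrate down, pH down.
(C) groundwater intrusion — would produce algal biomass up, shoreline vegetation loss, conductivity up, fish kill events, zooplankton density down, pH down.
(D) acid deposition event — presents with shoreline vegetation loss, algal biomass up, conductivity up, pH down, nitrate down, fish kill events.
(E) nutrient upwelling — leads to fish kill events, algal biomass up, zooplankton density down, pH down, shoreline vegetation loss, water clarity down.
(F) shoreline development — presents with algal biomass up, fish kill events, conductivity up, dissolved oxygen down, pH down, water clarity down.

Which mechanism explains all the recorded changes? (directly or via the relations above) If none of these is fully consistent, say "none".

A

For each candidate, compare predicted effects to what was observed:
(A) upstream dam release change — accounts for every observation (macroinvertebrate diversity down through nitrate up → macroinvertebrate diversity down)
(B) warming surface water — algal biomass up yes; pH down yes; shoreline vegetation loss yes; zooplankton density down yes; macroinvertebrate diversity down NO
(C) groundwater intrusion — algal biomass up yes; pH down yes; shoreline vegetation loss yes; zooplankton density down yes; macroinvertebrate diversity down NO
(D) acid deposition event — does not account for zooplankton density down, macroinvertebrate diversity down
(E) nutrient upwelling — does not account for macroinvertebrate diversity down
(F) shoreline development — does not account for shoreline vegetation loss, zooplankton density down, macroinvertebrate diversity down
(A) is the only candidate with no mismatches.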